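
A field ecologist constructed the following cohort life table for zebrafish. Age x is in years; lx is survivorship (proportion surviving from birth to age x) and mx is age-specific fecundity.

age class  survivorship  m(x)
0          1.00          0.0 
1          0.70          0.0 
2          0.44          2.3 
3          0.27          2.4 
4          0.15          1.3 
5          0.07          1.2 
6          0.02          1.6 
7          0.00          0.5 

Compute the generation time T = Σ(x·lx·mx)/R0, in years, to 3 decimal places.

lx·mx: 0, 0, 1.012, 0.648, 0.195, 0.084, 0.032, 0 → R0 = 1.971
x·lx·mx: 0, 0, 2.024, 1.944, 0.78, 0.42, 0.192, 0 → Σ = 5.36
T = 5.36 / 1.971 = 2.719432… → 2.719

2.719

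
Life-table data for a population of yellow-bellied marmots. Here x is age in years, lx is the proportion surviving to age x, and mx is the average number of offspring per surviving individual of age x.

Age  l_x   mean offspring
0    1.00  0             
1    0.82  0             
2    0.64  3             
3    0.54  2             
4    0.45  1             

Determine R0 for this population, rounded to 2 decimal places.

3.45

lx·mx by age: 0, 0, 1.92, 1.08, 0.45
R0 = Σ lx·mx = 3.45 → 3.45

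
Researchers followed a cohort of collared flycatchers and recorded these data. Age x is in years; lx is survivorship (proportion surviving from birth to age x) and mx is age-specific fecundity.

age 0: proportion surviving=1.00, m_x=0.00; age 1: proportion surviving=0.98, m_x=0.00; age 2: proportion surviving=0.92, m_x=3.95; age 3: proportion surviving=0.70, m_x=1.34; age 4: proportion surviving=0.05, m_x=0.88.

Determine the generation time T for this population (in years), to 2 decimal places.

2.22

lx·mx: 0, 0, 3.634, 0.938, 0.044 → R0 = 4.616
x·lx·mx: 0, 0, 7.268, 2.814, 0.176 → Σ = 10.258
T = 10.258 / 4.616 = 2.22227… → 2.22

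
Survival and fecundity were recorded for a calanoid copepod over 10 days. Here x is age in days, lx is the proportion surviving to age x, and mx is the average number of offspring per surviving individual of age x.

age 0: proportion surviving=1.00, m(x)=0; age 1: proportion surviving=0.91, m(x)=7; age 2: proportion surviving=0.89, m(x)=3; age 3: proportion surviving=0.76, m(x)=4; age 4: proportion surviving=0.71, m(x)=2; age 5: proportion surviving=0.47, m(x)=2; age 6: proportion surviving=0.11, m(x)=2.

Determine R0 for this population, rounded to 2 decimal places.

lx·mx by age: 0, 6.37, 2.67, 3.04, 1.42, 0.94, 0.22
R0 = Σ lx·mx = 14.66 → 14.66

14.66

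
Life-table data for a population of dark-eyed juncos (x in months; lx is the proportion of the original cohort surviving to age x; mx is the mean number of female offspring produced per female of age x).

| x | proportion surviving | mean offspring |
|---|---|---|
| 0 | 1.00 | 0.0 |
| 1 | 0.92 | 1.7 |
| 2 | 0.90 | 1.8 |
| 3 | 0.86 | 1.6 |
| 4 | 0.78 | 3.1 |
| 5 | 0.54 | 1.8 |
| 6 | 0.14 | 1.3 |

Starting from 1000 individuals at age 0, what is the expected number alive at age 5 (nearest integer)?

Expected survivors = N0 · l_5 = 1000 × 0.54 = 540 → 540

540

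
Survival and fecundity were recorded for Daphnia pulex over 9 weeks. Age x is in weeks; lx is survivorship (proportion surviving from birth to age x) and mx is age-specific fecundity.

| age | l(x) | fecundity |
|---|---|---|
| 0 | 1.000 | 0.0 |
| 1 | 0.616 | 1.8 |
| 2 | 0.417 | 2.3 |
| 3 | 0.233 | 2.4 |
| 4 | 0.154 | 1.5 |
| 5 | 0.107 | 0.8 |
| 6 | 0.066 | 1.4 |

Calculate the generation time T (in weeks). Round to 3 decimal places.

2.177

lx·mx: 0, 1.1088, 0.9591, 0.5592, 0.231, 0.0856, 0.0924 → R0 = 3.0361
x·lx·mx: 0, 1.1088, 1.9182, 1.6776, 0.924, 0.428, 0.5544 → Σ = 6.611
T = 6.611 / 3.0361 = 2.177465… → 2.177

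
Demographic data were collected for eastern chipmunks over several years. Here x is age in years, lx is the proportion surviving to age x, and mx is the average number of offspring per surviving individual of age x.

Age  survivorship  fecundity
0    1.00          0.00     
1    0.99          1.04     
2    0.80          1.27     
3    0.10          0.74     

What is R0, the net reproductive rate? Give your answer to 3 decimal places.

2.120

lx·mx by age: 0, 1.0296, 1.016, 0.074
R0 = Σ lx·mx = 2.1196 → 2.120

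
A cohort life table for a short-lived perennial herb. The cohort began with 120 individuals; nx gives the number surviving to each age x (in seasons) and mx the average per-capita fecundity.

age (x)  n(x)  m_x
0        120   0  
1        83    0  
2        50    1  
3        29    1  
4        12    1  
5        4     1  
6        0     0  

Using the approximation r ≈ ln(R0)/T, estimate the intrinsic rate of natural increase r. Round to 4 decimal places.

-0.0870

lx = nx/n0 = nx/120: 1, 0.69167…, 0.41667…, 0.24167…, 0.1, 0.03333…, 0
R0 = Σ lx·mx = 0 + 0 + 0.41667… + 0.24167… + 0.1 + 0.03333… + 0 = 0.791667…
Σ x·lx·mx = 2.125…; T = 2.125…/0.791667… = 2.68421…
r ≈ ln(R0)/T = ln(0.791667…)/2.68421… = -0.087033… → -0.0870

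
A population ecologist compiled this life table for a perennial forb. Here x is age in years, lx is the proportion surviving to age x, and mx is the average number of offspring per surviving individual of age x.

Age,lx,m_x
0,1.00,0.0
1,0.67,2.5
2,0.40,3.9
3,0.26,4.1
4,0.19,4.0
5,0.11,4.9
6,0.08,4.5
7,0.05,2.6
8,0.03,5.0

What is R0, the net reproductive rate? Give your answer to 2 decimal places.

6.24

lx·mx by age: 0, 1.675, 1.56, 1.066, 0.76, 0.539, 0.36, 0.13, 0.15
R0 = Σ lx·mx = 6.24 → 6.24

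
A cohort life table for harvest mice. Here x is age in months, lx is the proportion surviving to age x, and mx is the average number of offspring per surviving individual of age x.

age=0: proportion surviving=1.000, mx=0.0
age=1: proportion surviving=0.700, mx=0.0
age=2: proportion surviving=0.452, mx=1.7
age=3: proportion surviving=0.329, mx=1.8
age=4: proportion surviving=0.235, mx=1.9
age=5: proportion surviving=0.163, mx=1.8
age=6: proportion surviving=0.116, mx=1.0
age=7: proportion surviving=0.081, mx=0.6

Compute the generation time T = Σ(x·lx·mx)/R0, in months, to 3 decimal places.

lx·mx: 0, 0, 0.7684, 0.5922, 0.4465, 0.2934, 0.116, 0.0486 → R0 = 2.2651
x·lx·mx: 0, 0, 1.5368, 1.7766, 1.786, 1.467, 0.696, 0.3402 → Σ = 7.6026
T = 7.6026 / 2.2651 = 3.356408… → 3.356

3.356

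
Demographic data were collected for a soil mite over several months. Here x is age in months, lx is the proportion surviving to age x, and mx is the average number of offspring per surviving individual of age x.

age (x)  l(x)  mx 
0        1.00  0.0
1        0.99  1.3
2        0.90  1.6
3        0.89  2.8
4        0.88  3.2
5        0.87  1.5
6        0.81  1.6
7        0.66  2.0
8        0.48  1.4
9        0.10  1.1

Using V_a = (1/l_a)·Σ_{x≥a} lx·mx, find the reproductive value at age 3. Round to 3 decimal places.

11.248

lx·mx for x ≥ 3: 2.492, 2.816, 1.305, 1.296, 1.32, 0.672, 0.11 → sum = 10.011
V_3 = 10.011 / l_3 = 10.011 / 0.89 = 11.248315… → 11.248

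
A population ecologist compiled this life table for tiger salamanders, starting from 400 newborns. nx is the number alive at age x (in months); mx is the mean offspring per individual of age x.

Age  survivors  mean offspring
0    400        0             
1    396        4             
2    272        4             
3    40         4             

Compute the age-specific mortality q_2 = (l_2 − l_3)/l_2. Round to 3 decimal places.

lx = nx/n0 = nx/400: 1, 0.99, 0.68, 0.1
q_2 = (l_2 − l_3) / l_2 = (0.68 − 0.1) / 0.68
     = 0.58 / 0.68 = 0.852941… → 0.853

0.853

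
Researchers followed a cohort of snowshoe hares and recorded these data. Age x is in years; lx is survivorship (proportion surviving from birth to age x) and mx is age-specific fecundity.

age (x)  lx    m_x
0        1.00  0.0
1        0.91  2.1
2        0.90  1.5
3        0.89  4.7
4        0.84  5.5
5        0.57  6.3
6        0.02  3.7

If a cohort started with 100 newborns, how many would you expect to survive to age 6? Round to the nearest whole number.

Expected survivors = N0 · l_6 = 100 × 0.02 = 2 → 2

2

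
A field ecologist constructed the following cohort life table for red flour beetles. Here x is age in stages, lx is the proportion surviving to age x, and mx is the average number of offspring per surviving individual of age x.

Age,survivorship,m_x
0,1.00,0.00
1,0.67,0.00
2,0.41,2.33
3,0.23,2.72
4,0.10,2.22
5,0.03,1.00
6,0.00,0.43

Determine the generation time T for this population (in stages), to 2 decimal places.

2.63

lx·mx: 0, 0, 0.9553, 0.6256, 0.222, 0.03, 0 → R0 = 1.8329
x·lx·mx: 0, 0, 1.9106, 1.8768, 0.888, 0.15, 0 → Σ = 4.8254
T = 4.8254 / 1.8329 = 2.632659… → 2.63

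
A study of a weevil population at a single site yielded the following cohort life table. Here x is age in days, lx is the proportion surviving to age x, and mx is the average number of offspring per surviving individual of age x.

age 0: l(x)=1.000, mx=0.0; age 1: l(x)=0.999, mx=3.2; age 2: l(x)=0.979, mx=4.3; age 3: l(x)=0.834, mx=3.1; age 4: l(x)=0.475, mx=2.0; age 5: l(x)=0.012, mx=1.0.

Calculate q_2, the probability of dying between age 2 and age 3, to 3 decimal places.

0.148

q_2 = (l_2 − l_3) / l_2 = (0.979 − 0.834) / 0.979
     = 0.145 / 0.979 = 0.14811… → 0.148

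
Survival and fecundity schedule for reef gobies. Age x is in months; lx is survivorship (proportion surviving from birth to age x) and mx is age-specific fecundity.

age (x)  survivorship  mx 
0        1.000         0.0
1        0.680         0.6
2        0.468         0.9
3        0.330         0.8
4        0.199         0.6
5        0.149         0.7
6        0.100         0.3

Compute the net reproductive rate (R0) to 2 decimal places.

lx·mx by age: 0, 0.408, 0.4212, 0.264, 0.1194, 0.1043, 0.03
R0 = Σ lx·mx = 1.3469 → 1.35

1.35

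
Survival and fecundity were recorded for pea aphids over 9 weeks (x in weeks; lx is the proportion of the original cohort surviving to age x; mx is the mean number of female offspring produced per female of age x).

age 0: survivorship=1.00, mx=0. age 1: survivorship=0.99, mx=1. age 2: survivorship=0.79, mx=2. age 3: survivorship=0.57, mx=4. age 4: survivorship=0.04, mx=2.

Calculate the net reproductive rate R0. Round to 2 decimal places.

lx·mx by age: 0, 0.99, 1.58, 2.28, 0.08
R0 = Σ lx·mx = 4.93 → 4.93

4.93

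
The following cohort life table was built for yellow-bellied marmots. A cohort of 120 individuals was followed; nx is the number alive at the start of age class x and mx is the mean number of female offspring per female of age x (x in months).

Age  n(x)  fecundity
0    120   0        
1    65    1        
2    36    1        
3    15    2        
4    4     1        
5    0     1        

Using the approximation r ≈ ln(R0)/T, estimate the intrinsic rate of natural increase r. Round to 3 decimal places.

lx = nx/n0 = nx/120: 1, 0.54167…, 0.3, 0.125, 0.03333…, 0
R0 = Σ lx·mx = 0 + 0.54167… + 0.3 + 0.25 + 0.03333… + 0 = 1.125…
Σ x·lx·mx = 2.025…; T = 2.025…/1.125… = 1.8
r ≈ ln(R0)/T = ln(1.125…)/1.8 = 0.06544… → 0.065

0.065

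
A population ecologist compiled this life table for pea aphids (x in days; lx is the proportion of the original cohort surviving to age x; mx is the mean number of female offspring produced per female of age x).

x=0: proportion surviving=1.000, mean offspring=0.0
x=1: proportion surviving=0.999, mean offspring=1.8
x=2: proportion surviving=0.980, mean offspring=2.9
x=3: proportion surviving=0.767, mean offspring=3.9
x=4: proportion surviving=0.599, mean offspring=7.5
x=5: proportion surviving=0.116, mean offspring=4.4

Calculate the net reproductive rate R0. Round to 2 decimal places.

12.63

lx·mx by age: 0, 1.7982, 2.842, 2.9913, 4.4925, 0.5104
R0 = Σ lx·mx = 12.6344 → 12.63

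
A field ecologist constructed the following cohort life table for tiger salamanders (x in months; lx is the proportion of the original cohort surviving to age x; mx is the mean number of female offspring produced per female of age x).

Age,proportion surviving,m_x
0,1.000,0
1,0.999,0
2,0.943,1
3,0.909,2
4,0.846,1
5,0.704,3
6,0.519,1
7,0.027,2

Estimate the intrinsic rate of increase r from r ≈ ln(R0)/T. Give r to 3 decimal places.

R0 = Σ lx·mx = 0 + 0 + 0.943 + 1.818 + 0.846 + 2.112 + 0.519 + 0.054 = 6.292
Σ x·lx·mx = 24.776; T = 24.776/6.292 = 3.9377…
r ≈ ln(R0)/T = ln(6.292)/3.9377… = 0.46709… → 0.467

0.467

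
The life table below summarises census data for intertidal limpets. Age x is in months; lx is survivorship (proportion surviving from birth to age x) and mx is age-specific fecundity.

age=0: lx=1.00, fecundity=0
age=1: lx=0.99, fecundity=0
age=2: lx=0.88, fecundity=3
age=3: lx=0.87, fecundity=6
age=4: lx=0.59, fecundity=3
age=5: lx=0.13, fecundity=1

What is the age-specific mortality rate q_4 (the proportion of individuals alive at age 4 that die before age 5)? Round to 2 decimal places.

0.78

q_4 = (l_4 − l_5) / l_4 = (0.59 − 0.13) / 0.59
     = 0.46 / 0.59 = 0.779661… → 0.78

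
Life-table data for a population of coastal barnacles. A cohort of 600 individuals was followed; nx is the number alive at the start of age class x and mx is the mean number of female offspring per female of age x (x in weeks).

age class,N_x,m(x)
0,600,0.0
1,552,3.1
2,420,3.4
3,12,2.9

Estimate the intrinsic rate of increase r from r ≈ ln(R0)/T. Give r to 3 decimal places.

1.132

lx = nx/n0 = nx/600: 1, 0.92, 0.7, 0.02
R0 = Σ lx·mx = 0 + 2.852 + 2.38 + 0.058 = 5.29
Σ x·lx·mx = 7.786; T = 7.786/5.29 = 1.47183…
r ≈ ln(R0)/T = ln(5.29)/1.47183… = 1.1318… → 1.132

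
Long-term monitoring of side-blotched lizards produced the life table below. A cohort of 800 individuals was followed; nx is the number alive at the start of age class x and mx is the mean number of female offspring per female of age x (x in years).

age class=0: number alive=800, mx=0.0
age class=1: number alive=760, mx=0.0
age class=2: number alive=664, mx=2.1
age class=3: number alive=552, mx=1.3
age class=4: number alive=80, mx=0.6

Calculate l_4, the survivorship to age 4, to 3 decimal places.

0.100

l_4 = n_4/n_0 = 80/800 = 0.1 → 0.100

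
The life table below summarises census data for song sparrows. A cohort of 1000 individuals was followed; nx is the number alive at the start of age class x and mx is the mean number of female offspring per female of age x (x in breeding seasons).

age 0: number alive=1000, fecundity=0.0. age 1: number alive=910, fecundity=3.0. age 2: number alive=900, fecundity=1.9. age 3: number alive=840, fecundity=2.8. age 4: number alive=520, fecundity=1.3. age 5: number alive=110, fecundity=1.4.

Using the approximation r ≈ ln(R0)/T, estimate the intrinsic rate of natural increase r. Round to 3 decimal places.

lx = nx/n0 = nx/1000: 1, 0.91, 0.9, 0.84, 0.52, 0.11
R0 = Σ lx·mx = 0 + 2.73 + 1.71 + 2.352 + 0.676 + 0.154 = 7.622
Σ x·lx·mx = 16.68; T = 16.68/7.622 = 2.1884…
r ≈ ln(R0)/T = ln(7.622)/2.1884… = 0.92809… → 0.928

0.928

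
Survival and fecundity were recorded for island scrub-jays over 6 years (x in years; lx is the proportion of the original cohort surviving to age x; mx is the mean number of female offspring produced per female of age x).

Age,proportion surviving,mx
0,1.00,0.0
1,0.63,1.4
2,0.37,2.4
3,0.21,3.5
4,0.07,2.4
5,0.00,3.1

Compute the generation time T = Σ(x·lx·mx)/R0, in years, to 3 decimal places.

lx·mx: 0, 0.882, 0.888, 0.735, 0.168, 0 → R0 = 2.673
x·lx·mx: 0, 0.882, 1.776, 2.205, 0.672, 0 → Σ = 5.535
T = 5.535 / 2.673 = 2.070707… → 2.071

2.071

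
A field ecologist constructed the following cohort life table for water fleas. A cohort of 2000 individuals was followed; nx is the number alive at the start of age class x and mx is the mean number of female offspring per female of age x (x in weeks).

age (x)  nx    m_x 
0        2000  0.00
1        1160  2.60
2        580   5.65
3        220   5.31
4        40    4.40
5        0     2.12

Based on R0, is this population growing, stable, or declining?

lx = nx/n0 = nx/2000: 1, 0.58, 0.29, 0.11, 0.02, 0
R0 = Σ lx·mx = 0 + 1.508 + 1.6385 + 0.5841 + 0.088 + 0 = 3.8186
R0 > 1, so the population is growing.

growing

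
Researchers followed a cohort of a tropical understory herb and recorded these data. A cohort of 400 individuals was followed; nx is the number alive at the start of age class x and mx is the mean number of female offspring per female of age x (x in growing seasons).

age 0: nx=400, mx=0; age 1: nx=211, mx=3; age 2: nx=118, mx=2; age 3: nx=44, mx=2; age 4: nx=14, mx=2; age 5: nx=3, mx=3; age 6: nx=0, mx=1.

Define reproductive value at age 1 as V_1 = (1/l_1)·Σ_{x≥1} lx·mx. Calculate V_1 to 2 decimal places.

4.71

lx = nx/n0 = nx/400: 1, 0.5275, 0.295, 0.11, 0.035, 0.0075, 0
lx·mx for x ≥ 1: 1.5825, 0.59, 0.22, 0.07, 0.0225, 0 → sum = 2.485
V_1 = 2.485 / l_1 = 2.485 / 0.5275 = 4.7109… → 4.71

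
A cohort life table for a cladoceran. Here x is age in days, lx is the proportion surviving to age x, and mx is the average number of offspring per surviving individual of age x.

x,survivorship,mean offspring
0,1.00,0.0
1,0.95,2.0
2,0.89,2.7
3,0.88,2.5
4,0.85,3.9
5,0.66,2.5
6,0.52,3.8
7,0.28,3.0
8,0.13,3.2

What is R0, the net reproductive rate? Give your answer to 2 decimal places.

lx·mx by age: 0, 1.9, 2.403, 2.2, 3.315, 1.65, 1.976, 0.84, 0.416
R0 = Σ lx·mx = 14.7 → 14.70

14.70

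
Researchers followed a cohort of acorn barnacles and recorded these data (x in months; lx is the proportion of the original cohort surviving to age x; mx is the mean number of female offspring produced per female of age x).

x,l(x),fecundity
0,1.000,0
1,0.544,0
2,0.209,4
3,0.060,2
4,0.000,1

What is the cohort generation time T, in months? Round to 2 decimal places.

lx·mx: 0, 0, 0.836, 0.12, 0 → R0 = 0.956
x·lx·mx: 0, 0, 1.672, 0.36, 0 → Σ = 2.032
T = 2.032 / 0.956 = 2.125523… → 2.13

2.13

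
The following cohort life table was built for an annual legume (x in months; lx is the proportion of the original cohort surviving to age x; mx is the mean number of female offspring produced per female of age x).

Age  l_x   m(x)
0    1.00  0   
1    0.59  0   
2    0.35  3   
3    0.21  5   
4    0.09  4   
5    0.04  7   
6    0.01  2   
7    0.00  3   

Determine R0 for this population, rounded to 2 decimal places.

lx·mx by age: 0, 0, 1.05, 1.05, 0.36, 0.28, 0.02, 0
R0 = Σ lx·mx = 2.76 → 2.76

2.76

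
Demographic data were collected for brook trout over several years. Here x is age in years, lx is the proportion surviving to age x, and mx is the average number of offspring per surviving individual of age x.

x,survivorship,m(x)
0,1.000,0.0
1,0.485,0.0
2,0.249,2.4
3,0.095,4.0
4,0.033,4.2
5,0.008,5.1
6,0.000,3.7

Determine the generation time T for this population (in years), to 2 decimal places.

2.67

lx·mx: 0, 0, 0.5976, 0.38, 0.1386, 0.0408, 0 → R0 = 1.157
x·lx·mx: 0, 0, 1.1952, 1.14, 0.5544, 0.204, 0 → Σ = 3.0936
T = 3.0936 / 1.157 = 2.673812… → 2.67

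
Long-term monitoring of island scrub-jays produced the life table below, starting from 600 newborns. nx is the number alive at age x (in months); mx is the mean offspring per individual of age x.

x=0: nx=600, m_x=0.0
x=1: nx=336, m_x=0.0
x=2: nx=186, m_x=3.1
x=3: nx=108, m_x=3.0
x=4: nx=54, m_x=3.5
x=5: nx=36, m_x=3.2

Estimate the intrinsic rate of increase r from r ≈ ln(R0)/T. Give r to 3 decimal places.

lx = nx/n0 = nx/600: 1, 0.56, 0.31, 0.18, 0.09, 0.06
R0 = Σ lx·mx = 0 + 0 + 0.961 + 0.54 + 0.315 + 0.192 = 2.008
Σ x·lx·mx = 5.762; T = 5.762/2.008 = 2.86952…
r ≈ ln(R0)/T = ln(2.008)/2.86952… = 0.24295… → 0.243

0.243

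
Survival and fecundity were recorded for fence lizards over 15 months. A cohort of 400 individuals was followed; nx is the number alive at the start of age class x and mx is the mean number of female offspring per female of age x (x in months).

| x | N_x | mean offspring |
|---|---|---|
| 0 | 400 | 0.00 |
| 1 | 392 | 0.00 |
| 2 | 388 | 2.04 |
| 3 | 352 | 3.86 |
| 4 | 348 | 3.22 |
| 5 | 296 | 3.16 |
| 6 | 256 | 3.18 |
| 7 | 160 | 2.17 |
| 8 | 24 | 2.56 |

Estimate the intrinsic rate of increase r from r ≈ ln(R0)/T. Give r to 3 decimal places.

lx = nx/n0 = nx/400: 1, 0.98, 0.97, 0.88, 0.87, 0.74, 0.64, 0.4, 0.06
R0 = Σ lx·mx = 0 + 0 + 1.9788 + 3.3968 + 2.8014 + 2.3384 + 2.0352 + 0.868 + 0.1536 = 13.5722
Σ x·lx·mx = 56.5616; T = 56.5616/13.5722 = 4.16746…
r ≈ ln(R0)/T = ln(13.5722)/4.16746… = 0.62581… → 0.626

0.626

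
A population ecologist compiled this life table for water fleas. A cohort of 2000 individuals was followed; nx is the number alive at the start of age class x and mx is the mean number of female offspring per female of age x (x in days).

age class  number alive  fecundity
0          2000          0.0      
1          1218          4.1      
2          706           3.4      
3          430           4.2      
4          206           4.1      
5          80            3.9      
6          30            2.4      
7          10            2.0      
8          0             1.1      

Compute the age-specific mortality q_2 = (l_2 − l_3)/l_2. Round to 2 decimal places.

lx = nx/n0 = nx/2000: 1, 0.609, 0.353, 0.215, 0.103, 0.04, 0.015, 0.005, 0
q_2 = (l_2 − l_3) / l_2 = (0.353 − 0.215) / 0.353
     = 0.138 / 0.353 = 0.390935… → 0.39

0.39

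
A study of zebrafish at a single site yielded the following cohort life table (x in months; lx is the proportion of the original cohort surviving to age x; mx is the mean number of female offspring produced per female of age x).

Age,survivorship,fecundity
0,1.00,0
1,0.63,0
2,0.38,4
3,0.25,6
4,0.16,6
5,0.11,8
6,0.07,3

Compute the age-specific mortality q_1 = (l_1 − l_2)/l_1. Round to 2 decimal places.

0.40

q_1 = (l_1 − l_2) / l_1 = (0.63 − 0.38) / 0.63
     = 0.25 / 0.63 = 0.396825… → 0.40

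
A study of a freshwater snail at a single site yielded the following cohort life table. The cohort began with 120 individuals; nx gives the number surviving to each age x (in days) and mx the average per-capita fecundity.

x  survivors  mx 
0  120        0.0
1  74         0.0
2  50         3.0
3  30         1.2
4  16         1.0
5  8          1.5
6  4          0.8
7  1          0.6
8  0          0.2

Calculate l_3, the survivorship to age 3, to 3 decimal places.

0.250

l_3 = n_3/n_0 = 30/120 = 0.25 → 0.250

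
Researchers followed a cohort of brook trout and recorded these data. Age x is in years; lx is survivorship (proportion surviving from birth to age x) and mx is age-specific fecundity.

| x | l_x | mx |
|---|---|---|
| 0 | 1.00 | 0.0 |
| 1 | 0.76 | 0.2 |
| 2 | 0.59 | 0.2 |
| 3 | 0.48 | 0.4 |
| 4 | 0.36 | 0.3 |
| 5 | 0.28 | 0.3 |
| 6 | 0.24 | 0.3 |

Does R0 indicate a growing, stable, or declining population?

R0 = Σ lx·mx = 0 + 0.152 + 0.118 + 0.192 + 0.108 + 0.084 + 0.072 = 0.726
R0 < 1, so the population is declining.

declining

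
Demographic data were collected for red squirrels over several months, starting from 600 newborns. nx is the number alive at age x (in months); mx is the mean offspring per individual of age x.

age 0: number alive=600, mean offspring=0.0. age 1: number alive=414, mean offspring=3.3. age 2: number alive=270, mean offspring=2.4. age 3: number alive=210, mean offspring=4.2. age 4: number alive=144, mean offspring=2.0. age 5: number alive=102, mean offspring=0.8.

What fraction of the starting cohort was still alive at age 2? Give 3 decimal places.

0.450

l_2 = n_2/n_0 = 270/600 = 0.45 → 0.450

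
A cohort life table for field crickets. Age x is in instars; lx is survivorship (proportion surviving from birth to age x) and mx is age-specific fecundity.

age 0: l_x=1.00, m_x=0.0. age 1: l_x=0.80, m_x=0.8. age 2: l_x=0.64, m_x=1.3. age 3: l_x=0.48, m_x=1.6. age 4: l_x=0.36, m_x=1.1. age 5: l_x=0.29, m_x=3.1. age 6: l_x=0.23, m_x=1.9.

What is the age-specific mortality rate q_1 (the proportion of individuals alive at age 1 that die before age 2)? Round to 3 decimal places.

0.200

q_1 = (l_1 − l_2) / l_1 = (0.8 − 0.64) / 0.8
     = 0.16 / 0.8 = 0.2 → 0.200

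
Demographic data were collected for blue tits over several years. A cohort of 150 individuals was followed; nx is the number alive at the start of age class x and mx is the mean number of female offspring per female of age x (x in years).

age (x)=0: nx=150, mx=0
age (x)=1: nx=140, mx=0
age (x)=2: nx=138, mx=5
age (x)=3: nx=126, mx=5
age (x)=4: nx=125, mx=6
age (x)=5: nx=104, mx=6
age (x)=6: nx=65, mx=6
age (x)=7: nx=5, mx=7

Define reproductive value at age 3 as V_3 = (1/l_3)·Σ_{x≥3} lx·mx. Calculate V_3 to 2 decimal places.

lx = nx/n0 = nx/150: 1, 0.93333…, 0.92, 0.84, 0.83333…, 0.69333…, 0.43333…, 0.03333…
lx·mx for x ≥ 3: 4.2, 5…, 4.16…, 2.6…, 0.233333… → sum = 16.193333…
V_3 = 16.193333… / l_3 = 16.193333… / 0.84 = 19.277778… → 19.28

19.28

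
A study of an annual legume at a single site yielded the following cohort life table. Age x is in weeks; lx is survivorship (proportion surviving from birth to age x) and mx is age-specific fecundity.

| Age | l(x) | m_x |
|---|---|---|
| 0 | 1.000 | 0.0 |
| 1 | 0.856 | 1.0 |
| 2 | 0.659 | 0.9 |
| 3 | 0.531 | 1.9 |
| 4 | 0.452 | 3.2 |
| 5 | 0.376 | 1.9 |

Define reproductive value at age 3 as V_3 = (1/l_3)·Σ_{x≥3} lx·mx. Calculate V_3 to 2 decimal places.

5.97

lx·mx for x ≥ 3: 1.0089, 1.4464, 0.7144 → sum = 3.1697
V_3 = 3.1697 / l_3 = 3.1697 / 0.531 = 5.969303… → 5.97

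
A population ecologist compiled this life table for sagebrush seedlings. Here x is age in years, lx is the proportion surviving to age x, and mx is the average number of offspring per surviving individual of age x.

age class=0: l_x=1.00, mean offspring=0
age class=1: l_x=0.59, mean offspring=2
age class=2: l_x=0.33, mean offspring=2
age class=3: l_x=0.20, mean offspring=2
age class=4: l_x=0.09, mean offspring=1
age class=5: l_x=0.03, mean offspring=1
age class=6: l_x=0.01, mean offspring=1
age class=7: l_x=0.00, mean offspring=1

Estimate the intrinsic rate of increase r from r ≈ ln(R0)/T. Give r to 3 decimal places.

R0 = Σ lx·mx = 0 + 1.18 + 0.66 + 0.4 + 0.09 + 0.03 + 0.01 + 0 = 2.37
Σ x·lx·mx = 4.27; T = 4.27/2.37 = 1.80169…
r ≈ ln(R0)/T = ln(2.37)/1.80169… = 0.47893… → 0.479

0.479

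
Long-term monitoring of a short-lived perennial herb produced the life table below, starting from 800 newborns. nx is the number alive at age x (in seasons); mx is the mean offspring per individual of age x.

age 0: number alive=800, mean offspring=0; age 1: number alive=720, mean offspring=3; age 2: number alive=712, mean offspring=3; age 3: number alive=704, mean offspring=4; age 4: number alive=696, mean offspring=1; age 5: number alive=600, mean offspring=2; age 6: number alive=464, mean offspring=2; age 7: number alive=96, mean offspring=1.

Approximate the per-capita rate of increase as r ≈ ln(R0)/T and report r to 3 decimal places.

0.848

lx = nx/n0 = nx/800: 1, 0.9, 0.89, 0.88, 0.87, 0.75, 0.58, 0.12
R0 = Σ lx·mx = 0 + 2.7 + 2.67 + 3.52 + 0.87 + 1.5 + 1.16 + 0.12 = 12.54
Σ x·lx·mx = 37.38; T = 37.38/12.54 = 2.98086…
r ≈ ln(R0)/T = ln(12.54)/2.98086… = 0.84839… → 0.848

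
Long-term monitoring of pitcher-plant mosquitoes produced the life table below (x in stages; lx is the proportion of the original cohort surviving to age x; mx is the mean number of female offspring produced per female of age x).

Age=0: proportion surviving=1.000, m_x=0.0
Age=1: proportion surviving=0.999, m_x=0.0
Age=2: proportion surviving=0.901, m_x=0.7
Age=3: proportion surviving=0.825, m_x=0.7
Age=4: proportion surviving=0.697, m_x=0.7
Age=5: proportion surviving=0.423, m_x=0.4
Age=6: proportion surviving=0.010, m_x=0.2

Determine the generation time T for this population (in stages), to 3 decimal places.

lx·mx: 0, 0, 0.6307, 0.5775, 0.4879, 0.1692, 0.002 → R0 = 1.8673
x·lx·mx: 0, 0, 1.2614, 1.7325, 1.9516, 0.846, 0.012 → Σ = 5.8035
T = 5.8035 / 1.8673 = 3.107963… → 3.108

3.108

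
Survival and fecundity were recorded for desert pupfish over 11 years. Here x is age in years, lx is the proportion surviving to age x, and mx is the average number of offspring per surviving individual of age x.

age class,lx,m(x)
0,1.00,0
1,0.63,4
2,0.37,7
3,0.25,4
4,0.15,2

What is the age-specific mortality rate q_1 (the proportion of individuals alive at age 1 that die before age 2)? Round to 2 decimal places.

q_1 = (l_1 − l_2) / l_1 = (0.63 − 0.37) / 0.63
     = 0.26 / 0.63 = 0.412698… → 0.41

0.41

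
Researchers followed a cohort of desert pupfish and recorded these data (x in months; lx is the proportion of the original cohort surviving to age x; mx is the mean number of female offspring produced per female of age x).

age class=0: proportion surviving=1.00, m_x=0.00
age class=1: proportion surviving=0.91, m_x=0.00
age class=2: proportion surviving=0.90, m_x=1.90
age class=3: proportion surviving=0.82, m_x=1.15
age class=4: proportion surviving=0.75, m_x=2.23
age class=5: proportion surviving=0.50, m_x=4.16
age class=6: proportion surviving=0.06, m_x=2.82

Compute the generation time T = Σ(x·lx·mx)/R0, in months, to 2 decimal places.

3.70

lx·mx: 0, 0, 1.71, 0.943, 1.6725, 2.08, 0.1692 → R0 = 6.5747
x·lx·mx: 0, 0, 3.42, 2.829, 6.69, 10.4, 1.0152 → Σ = 24.3542
T = 24.3542 / 6.5747 = 3.70423… → 3.70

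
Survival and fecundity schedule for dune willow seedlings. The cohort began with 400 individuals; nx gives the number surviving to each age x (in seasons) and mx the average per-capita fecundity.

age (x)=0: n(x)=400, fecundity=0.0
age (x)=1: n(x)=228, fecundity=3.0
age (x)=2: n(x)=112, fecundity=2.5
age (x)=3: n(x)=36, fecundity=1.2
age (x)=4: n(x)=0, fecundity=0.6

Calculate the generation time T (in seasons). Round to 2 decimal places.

1.36

lx = nx/n0 = nx/400: 1, 0.57, 0.28, 0.09, 0
lx·mx: 0, 1.71, 0.7, 0.108, 0 → R0 = 2.518
x·lx·mx: 0, 1.71, 1.4, 0.324, 0 → Σ = 3.434
T = 3.434 / 2.518 = 1.363781… → 1.36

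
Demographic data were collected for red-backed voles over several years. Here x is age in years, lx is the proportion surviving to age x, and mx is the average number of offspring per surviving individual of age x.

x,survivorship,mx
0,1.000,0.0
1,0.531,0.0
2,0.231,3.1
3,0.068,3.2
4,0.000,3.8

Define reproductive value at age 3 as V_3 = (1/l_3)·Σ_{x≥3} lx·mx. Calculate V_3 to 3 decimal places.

3.200

lx·mx for x ≥ 3: 0.2176, 0 → sum = 0.2176
V_3 = 0.2176 / l_3 = 0.2176 / 0.068 = 3.2 → 3.200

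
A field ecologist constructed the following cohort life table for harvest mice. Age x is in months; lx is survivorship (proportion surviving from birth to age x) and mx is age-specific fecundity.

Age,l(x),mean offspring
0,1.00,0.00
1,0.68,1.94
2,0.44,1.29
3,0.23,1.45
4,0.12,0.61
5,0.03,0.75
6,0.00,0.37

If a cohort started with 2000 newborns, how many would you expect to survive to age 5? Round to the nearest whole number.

Expected survivors = N0 · l_5 = 2000 × 0.03 = 60 → 60

60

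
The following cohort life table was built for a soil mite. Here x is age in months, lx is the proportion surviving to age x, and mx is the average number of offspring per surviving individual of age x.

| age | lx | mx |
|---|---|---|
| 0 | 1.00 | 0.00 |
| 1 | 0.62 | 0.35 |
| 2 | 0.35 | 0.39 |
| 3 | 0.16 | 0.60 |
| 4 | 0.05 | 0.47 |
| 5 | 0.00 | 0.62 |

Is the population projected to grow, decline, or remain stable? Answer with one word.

R0 = Σ lx·mx = 0 + 0.217 + 0.1365 + 0.096 + 0.0235 + 0 = 0.473
R0 < 1, so the population is declining.

declining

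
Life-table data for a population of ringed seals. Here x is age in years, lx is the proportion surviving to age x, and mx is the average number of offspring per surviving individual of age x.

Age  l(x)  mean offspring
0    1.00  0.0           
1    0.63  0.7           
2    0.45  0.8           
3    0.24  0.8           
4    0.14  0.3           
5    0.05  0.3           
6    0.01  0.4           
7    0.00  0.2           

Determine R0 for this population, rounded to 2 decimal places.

1.05

lx·mx by age: 0, 0.441, 0.36, 0.192, 0.042, 0.015, 0.004, 0
R0 = Σ lx·mx = 1.054 → 1.05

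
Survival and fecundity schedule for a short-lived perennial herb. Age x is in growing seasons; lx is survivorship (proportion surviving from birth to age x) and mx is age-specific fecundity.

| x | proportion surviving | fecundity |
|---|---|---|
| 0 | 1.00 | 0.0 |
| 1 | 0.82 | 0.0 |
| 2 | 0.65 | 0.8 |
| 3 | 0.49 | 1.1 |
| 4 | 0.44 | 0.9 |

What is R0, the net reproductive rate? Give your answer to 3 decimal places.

1.455

lx·mx by age: 0, 0, 0.52, 0.539, 0.396
R0 = Σ lx·mx = 1.455 → 1.455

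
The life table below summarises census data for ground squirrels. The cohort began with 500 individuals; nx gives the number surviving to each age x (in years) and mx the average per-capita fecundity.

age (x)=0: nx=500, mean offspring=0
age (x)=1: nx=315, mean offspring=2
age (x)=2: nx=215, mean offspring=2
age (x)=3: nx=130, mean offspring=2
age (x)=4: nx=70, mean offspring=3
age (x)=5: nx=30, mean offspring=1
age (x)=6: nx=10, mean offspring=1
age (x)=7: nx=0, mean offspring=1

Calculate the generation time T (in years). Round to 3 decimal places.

lx = nx/n0 = nx/500: 1, 0.63, 0.43, 0.26, 0.14, 0.06, 0.02, 0
lx·mx: 0, 1.26, 0.86, 0.52, 0.42, 0.06, 0.02, 0 → R0 = 3.14
x·lx·mx: 0, 1.26, 1.72, 1.56, 1.68, 0.3, 0.12, 0 → Σ = 6.64
T = 6.64 / 3.14 = 2.11465… → 2.115

2.115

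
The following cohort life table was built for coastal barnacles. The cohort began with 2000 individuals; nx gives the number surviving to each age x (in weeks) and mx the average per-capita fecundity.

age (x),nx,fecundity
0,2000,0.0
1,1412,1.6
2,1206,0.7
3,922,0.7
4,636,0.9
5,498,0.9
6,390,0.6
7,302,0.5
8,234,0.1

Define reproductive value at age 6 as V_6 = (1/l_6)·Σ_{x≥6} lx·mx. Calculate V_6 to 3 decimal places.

lx = nx/n0 = nx/2000: 1, 0.706, 0.603, 0.461, 0.318, 0.249, 0.195, 0.151, 0.117
lx·mx for x ≥ 6: 0.117, 0.0755, 0.0117 → sum = 0.2042
V_6 = 0.2042 / l_6 = 0.2042 / 0.195 = 1.047179… → 1.047

1.047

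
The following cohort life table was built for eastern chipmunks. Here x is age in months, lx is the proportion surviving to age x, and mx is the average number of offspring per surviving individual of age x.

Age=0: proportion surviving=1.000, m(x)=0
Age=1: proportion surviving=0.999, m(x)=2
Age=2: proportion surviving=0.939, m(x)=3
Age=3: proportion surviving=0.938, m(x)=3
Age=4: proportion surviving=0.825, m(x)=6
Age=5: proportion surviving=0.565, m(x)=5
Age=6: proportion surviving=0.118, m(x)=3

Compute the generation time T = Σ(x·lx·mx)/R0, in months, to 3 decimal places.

lx·mx: 0, 1.998, 2.817, 2.814, 4.95, 2.825, 0.354 → R0 = 15.758
x·lx·mx: 0, 1.998, 5.634, 8.442, 19.8, 14.125, 2.124 → Σ = 52.123
T = 52.123 / 15.758 = 3.307717… → 3.308

3.308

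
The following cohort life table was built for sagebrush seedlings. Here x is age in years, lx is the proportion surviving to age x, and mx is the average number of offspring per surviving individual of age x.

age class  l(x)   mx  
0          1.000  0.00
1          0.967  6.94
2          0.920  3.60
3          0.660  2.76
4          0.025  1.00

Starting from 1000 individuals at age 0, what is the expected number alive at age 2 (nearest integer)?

Expected survivors = N0 · l_2 = 1000 × 0.920 = 920 → 920

920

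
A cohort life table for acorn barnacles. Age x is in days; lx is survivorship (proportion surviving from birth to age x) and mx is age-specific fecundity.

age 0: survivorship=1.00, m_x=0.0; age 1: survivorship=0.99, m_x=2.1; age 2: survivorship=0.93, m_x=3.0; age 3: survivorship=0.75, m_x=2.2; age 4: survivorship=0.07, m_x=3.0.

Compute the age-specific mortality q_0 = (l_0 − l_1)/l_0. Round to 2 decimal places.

q_0 = (l_0 − l_1) / l_0 = (1 − 0.99) / 1
     = 0.01 / 1 = 0.01 → 0.01

0.01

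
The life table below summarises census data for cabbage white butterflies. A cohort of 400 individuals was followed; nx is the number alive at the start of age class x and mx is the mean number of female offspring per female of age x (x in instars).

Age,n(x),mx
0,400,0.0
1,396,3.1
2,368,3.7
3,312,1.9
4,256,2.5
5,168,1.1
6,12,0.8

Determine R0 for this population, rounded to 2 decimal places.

10.04

lx = nx/n0 = nx/400: 1, 0.99, 0.92, 0.78, 0.64, 0.42, 0.03
lx·mx by age: 0, 3.069, 3.404, 1.482, 1.6, 0.462, 0.024
R0 = Σ lx·mx = 10.041 → 10.04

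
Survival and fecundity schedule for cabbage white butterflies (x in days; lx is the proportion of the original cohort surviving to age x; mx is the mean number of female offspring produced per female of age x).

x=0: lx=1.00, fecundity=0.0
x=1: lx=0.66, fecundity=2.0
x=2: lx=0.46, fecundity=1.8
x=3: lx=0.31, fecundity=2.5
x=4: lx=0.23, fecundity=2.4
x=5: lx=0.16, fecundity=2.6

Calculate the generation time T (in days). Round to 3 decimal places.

2.464

lx·mx: 0, 1.32, 0.828, 0.775, 0.552, 0.416 → R0 = 3.891
x·lx·mx: 0, 1.32, 1.656, 2.325, 2.208, 2.08 → Σ = 9.589
T = 9.589 / 3.891 = 2.464405… → 2.464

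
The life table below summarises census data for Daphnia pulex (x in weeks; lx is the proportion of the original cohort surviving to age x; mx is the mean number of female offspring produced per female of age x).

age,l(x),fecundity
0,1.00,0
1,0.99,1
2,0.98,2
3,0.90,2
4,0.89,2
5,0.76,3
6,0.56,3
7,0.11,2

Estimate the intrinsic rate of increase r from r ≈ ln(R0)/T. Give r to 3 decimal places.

R0 = Σ lx·mx = 0 + 0.99 + 1.96 + 1.8 + 1.78 + 2.28 + 1.68 + 0.22 = 10.71
Σ x·lx·mx = 40.45; T = 40.45/10.71 = 3.77684…
r ≈ ln(R0)/T = ln(10.71)/3.77684… = 0.62782… → 0.628

0.628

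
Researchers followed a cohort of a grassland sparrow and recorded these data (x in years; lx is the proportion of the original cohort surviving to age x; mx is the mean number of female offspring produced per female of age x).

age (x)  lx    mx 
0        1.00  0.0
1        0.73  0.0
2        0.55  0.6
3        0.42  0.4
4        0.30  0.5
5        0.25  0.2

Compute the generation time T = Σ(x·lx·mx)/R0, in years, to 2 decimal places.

lx·mx: 0, 0, 0.33, 0.168, 0.15, 0.05 → R0 = 0.698
x·lx·mx: 0, 0, 0.66, 0.504, 0.6, 0.25 → Σ = 2.014
T = 2.014 / 0.698 = 2.885387… → 2.89

2.89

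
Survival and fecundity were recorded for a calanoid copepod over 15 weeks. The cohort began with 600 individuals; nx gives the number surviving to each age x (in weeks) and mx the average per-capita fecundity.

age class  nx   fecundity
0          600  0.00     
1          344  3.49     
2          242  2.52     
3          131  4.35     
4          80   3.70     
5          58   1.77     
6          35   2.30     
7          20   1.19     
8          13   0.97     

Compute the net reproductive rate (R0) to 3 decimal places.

4.826

lx = nx/n0 = nx/600: 1, 0.57333…, 0.40333…, 0.21833…, 0.13333…, 0.09667…, 0.05833…, 0.03333…, 0.02167…
lx·mx by age: 0, 2.000933…, 1.0164…, 0.94975…, 0.493333…, 0.1711…, 0.134167…, 0.039667…, 0.021017…
R0 = Σ lx·mx = 4.826367… → 4.826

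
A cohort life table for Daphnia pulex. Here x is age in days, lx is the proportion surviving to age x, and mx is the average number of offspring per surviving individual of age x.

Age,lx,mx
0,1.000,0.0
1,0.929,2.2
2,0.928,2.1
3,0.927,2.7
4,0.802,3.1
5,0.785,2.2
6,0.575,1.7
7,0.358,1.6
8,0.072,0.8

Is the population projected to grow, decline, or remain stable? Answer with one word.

R0 = Σ lx·mx = 0 + 2.0438 + 1.9488 + 2.5029 + 2.4862 + 1.727 + 0.9775 + 0.5728 + 0.0576 = 12.3166
R0 > 1, so the population is growing.

growing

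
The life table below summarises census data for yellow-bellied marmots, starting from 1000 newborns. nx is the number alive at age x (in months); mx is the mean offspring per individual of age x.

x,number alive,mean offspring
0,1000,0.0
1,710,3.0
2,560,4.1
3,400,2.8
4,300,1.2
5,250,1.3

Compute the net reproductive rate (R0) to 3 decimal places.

lx = nx/n0 = nx/1000: 1, 0.71, 0.56, 0.4, 0.3, 0.25
lx·mx by age: 0, 2.13, 2.296, 1.12, 0.36, 0.325
R0 = Σ lx·mx = 6.231 → 6.231

6.231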